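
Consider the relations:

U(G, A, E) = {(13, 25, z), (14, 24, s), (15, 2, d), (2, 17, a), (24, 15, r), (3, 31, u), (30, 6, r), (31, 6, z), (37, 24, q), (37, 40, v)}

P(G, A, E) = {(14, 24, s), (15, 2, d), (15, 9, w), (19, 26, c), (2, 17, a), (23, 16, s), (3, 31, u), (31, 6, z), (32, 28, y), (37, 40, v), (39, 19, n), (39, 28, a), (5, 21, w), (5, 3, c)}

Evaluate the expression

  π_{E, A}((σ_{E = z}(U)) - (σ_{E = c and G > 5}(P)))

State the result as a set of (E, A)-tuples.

{(z, 25), (z, 6)}

Filtering on E = z leaves {(13, 25, z), (31, 6, z)}.
Filtering on E = c and G > 5 leaves {(19, 26, c)}.
Set difference of the two operands is {(13, 25, z), (31, 6, z)}.
Keep only column(s) E, A: {(z, 25), (z, 6)}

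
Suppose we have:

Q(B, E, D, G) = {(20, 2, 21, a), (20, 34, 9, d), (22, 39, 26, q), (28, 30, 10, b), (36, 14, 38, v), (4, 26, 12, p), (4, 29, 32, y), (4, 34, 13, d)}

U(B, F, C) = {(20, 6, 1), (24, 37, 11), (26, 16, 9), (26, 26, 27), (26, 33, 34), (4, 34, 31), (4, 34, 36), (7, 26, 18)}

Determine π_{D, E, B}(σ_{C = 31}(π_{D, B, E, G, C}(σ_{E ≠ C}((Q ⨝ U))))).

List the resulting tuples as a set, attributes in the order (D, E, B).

{(12, 26, 4), (13, 34, 4), (32, 29, 4)}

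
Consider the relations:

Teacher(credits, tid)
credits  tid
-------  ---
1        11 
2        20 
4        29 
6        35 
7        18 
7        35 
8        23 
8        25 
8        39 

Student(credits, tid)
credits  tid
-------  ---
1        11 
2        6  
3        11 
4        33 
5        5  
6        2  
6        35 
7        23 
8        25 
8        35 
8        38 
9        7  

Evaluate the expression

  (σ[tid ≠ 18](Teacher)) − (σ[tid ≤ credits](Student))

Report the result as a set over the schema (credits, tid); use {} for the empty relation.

{(1, 11), (2, 20), (4, 29), (6, 35), (7, 35), (8, 23), (8, 25), (8, 39)}

Filtering on tid ≠ 18 leaves {(1, 11), (2, 20), (4, 29), (6, 35), (7, 35), (8, 23), (8, 25), (8, 39)}.
Filtering on tid ≤ credits leaves {(5, 5), (6, 2), (9, 7)}.
Set difference of the two operands is {(1, 11), (2, 20), (4, 29), (6, 35), (7, 35), (8, 23), (8, 25), (8, 39)}.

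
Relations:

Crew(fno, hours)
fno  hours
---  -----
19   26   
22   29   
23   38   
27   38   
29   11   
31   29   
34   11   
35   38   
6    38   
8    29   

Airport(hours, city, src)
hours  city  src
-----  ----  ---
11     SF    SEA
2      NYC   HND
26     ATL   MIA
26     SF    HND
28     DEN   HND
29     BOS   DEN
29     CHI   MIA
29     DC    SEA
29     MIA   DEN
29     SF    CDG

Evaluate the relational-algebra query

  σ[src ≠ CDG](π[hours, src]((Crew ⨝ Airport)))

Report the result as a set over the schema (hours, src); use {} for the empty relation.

Crew ⋈ Airport (natural join on hours): {(19, 26, ATL, MIA), (19, 26, SF, HND), (22, 29, BOS, DEN), (22, 29, CHI, MIA), (22, 29, DC, SEA), (22, 29, MIA, DEN), (22, 29, SF, CDG), (29, 11, SF, SEA), (31, 29, BOS, DEN), (31, 29, CHI, MIA), (31, 29, DC, SEA), (31, 29, MIA, DEN), (31, 29, SF, CDG), (34, 11, SF, SEA), (8, 29, BOS, DEN), (8, 29, CHI, MIA), (8, 29, DC, SEA), (8, 29, MIA, DEN), (8, 29, SF, CDG)}
Projecting to hours, src (12 duplicate(s) eliminated): {(11, SEA), (26, HND), (26, MIA), (29, CDG), (29, DEN), (29, MIA), (29, SEA)}
σ[src ≠ CDG]: keep tuples satisfying src ≠ CDG → {(11, SEA), (26, HND), (26, MIA), (29, DEN), (29, MIA), (29, SEA)}

{(11, SEA), (26, HND), (26, MIA), (29, DEN), (29, MIA), (29, SEA)}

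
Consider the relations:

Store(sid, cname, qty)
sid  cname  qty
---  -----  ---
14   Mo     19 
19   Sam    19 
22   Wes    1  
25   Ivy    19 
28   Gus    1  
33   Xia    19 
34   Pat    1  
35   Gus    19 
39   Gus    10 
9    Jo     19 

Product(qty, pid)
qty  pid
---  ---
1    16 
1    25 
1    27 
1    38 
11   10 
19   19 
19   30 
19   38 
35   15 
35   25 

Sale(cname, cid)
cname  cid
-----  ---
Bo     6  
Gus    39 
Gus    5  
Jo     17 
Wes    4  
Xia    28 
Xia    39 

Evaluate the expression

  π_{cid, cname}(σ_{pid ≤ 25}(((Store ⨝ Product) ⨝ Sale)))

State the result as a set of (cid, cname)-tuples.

{(17, Jo), (28, Xia), (39, Gus), (39, Xia), (4, Wes), (5, Gus)}

Joining Store and Product on qty yields {(14, Mo, 19, 19), (14, Mo, 19, 30), (14, Mo, 19, 38), (19, Sam, 19, 19), (19, Sam, 19, 30), (19, Sam, 19, 38), (22, Wes, 1, 16), (22, Wes, 1, 25), (22, Wes, 1, 27), (22, Wes, 1, 38), (25, Ivy, 19, 19), (25, Ivy, 19, 30), (25, Ivy, 19, 38), (28, Gus, 1, 16), (28, Gus, 1, 25), (28, Gus, 1, 27), (28, Gus, 1, 38), (33, Xia, 19, 19), (33, Xia, 19, 30), (33, Xia, 19, 38), (34, Pat, 1, 16), (34, Pat, 1, 25), (34, Pat, 1, 27), (34, Pat, 1, 38), (35, Gus, 19, 19), (35, Gus, 19, 30), (35, Gus, 19, 38), (9, Jo, 19, 19), (9, Jo, 19, 30), (9, Jo, 19, 38)}.
Joining (Store ⨝ Product) and Sale on cname yields {(22, Wes, 1, 16, 4), (22, Wes, 1, 25, 4), (22, Wes, 1, 27, 4), (22, Wes, 1, 38, 4), (28, Gus, 1, 16, 39), (28, Gus, 1, 16, 5), (28, Gus, 1, 25, 39), (28, Gus, 1, 25, 5), (28, Gus, 1, 27, 39), (28, Gus, 1, 27, 5), (28, Gus, 1, 38, 39), (28, Gus, 1, 38, 5), (33, Xia, 19, 19, 28), (33, Xia, 19, 19, 39), (33, Xia, 19, 30, 28), (33, Xia, 19, 30, 39), (33, Xia, 19, 38, 28), (33, Xia, 19, 38, 39), (35, Gus, 19, 19, 39), (35, Gus, 19, 19, 5), (35, Gus, 19, 30, 39), (35, Gus, 19, 30, 5), (35, Gus, 19, 38, 39), (35, Gus, 19, 38, 5), (9, Jo, 19, 19, 17), (9, Jo, 19, 30, 17), (9, Jo, 19, 38, 17)}.
σ[pid ≤ 25]: keep tuples satisfying pid ≤ 25 → {(22, Wes, 1, 16, 4), (22, Wes, 1, 25, 4), (28, Gus, 1, 16, 39), (28, Gus, 1, 16, 5), (28, Gus, 1, 25, 39), (28, Gus, 1, 25, 5), (33, Xia, 19, 19, 28), (33, Xia, 19, 19, 39), (35, Gus, 19, 19, 39), (35, Gus, 19, 19, 5), (9, Jo, 19, 19, 17)}
Projecting to cid, cname (5 duplicate(s) eliminated): {(17, Jo), (28, Xia), (39, Gus), (39, Xia), (4, Wes), (5, Gus)}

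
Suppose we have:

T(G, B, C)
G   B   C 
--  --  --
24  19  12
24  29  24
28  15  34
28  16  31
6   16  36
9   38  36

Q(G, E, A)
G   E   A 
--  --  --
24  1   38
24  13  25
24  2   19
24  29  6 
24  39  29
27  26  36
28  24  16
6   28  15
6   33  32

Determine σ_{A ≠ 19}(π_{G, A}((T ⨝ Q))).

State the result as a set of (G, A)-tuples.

{(24, 25), (24, 29), (24, 38), (24, 6), (28, 16), (6, 15), (6, 32)}

T ⋈ Q (natural join on G): {(24, 19, 12, 1, 38), (24, 19, 12, 13, 25), (24, 19, 12, 2, 19), (24, 19, 12, 29, 6), (24, 19, 12, 39, 29), (24, 29, 24, 1, 38), (24, 29, 24, 13, 25), (24, 29, 24, 2, 19), (24, 29, 24, 29, 6), (24, 29, 24, 39, 29), (28, 15, 34, 24, 16), (28, 16, 31, 24, 16), (6, 16, 36, 28, 15), (6, 16, 36, 33, 32)}
π[G, A]: project onto (G, A) (6 duplicate(s) eliminated) → {(24, 19), (24, 25), (24, 29), (24, 38), (24, 6), (28, 16), (6, 15), (6, 32)}
Selection A ≠ 19: {(24, 25), (24, 29), (24, 38), (24, 6), (28, 16), (6, 15), (6, 32)}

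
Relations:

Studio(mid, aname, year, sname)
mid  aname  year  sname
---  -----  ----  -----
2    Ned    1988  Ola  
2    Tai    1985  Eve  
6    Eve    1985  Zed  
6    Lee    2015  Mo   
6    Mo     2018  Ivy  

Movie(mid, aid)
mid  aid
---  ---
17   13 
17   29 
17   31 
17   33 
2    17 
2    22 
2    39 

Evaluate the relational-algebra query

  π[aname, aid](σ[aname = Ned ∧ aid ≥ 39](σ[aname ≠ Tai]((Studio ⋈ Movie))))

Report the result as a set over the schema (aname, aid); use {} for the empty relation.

{(Ned, 39)}

Joining Studio and Movie on mid yields {(2, Ned, 1988, Ola, 17), (2, Ned, 1988, Ola, 22), (2, Ned, 1988, Ola, 39), (2, Tai, 1985, Eve, 17), (2, Tai, 1985, Eve, 22), (2, Tai, 1985, Eve, 39)}.
Selection aname ≠ Tai: {(2, Ned, 1988, Ola, 17), (2, Ned, 1988, Ola, 22), (2, Ned, 1988, Ola, 39)}
Selection aname = Ned ∧ aid ≥ 39: {(2, Ned, 1988, Ola, 39)}
π[aname, aid]: project onto (aname, aid) → {(Ned, 39)}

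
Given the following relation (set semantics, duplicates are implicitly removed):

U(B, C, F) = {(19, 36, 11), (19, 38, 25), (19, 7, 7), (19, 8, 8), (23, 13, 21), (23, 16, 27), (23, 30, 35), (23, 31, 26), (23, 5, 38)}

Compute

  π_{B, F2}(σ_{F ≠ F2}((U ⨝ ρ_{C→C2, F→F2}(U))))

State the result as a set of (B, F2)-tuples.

{(19, 11), (19, 25), (19, 7), (19, 8), (23, 21), (23, 26), (23, 27), (23, 35), (23, 38)}

ρ[C→C2, F→F2]: schema becomes (B, C2, F2); tuples unchanged.
Natural join on B: {(19, 36, 11, 36, 11), (19, 36, 11, 38, 25), (19, 36, 11, 7, 7), (19, 36, 11, 8, 8), (19, 38, 25, 36, 11), (19, 38, 25, 38, 25), (19, 38, 25, 7, 7), (19, 38, 25, 8, 8), (19, 7, 7, 36, 11), (19, 7, 7, 38, 25), (19, 7, 7, 7, 7), (19, 7, 7, 8, 8), (19, 8, 8, 36, 11), (19, 8, 8, 38, 25), (19, 8, 8, 7, 7), (19, 8, 8, 8, 8), (23, 13, 21, 13, 21), (23, 13, 21, 16, 27), (23, 13, 21, 30, 35), (23, 13, 21, 31, 26), (23, 13, 21, 5, 38), (23, 16, 27, 13, 21), (23, 16, 27, 16, 27), (23, 16, 27, 30, 35), (23, 16, 27, 31, 26), (23, 16, 27, 5, 38), (23, 30, 35, 13, 21), (23, 30, 35, 16, 27), (23, 30, 35, 30, 35), (23, 30, 35, 31, 26), (23, 30, 35, 5, 38), (23, 31, 26, 13, 21), (23, 31, 26, 16, 27), (23, 31, 26, 30, 35), (23, 31, 26, 31, 26), (23, 31, 26, 5, 38), (23, 5, 38, 13, 21), (23, 5, 38, 16, 27), (23, 5, 38, 30, 35), (23, 5, 38, 31, 26), (23, 5, 38, 5, 38)}
Selection F ≠ F2: {(19, 36, 11, 38, 25), (19, 36, 11, 7, 7), (19, 36, 11, 8, 8), (19, 38, 25, 36, 11), (19, 38, 25, 7, 7), (19, 38, 25, 8, 8), (19, 7, 7, 36, 11), (19, 7, 7, 38, 25), (19, 7, 7, 8, 8), (19, 8, 8, 36, 11), (19, 8, 8, 38, 25), (19, 8, 8, 7, 7), (23, 13, 21, 16, 27), (23, 13, 21, 30, 35), (23, 13, 21, 31, 26), (23, 13, 21, 5, 38), (23, 16, 27, 13, 21), (23, 16, 27, 30, 35), (23, 16, 27, 31, 26), (23, 16, 27, 5, 38), (23, 30, 35, 13, 21), (23, 30, 35, 16, 27), (23, 30, 35, 31, 26), (23, 30, 35, 5, 38), (23, 31, 26, 13, 21), (23, 31, 26, 16, 27), (23, 31, 26, 30, 35), (23, 31, 26, 5, 38), (23, 5, 38, 13, 21), (23, 5, 38, 16, 27), (23, 5, 38, 30, 35), (23, 5, 38, 31, 26)}
Keep only column(s) B, F2 (23 duplicate(s) eliminated): {(19, 11), (19, 25), (19, 7), (19, 8), (23, 21), (23, 26), (23, 27), (23, 35), (23, 38)}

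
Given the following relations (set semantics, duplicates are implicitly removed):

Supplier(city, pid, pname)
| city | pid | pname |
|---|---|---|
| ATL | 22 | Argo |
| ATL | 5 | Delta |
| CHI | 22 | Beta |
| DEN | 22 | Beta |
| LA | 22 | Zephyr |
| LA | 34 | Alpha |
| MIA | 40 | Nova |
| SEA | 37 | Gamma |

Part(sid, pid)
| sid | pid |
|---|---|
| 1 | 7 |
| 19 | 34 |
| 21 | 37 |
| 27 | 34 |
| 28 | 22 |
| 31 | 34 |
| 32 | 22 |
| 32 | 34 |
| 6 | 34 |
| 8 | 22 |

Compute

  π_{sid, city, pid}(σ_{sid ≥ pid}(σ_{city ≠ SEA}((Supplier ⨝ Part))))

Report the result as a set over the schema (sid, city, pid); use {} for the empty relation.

{(28, ATL, 22), (28, CHI, 22), (28, DEN, 22), (28, LA, 22), (32, ATL, 22), (32, CHI, 22), (32, DEN, 22), (32, LA, 22)}

Joining Supplier and Part on pid yields {(ATL, 22, Argo, 28), (ATL, 22, Argo, 32), (ATL, 22, Argo, 8), (CHI, 22, Beta, 28), (CHI, 22, Beta, 32), (CHI, 22, Beta, 8), (DEN, 22, Beta, 28), (DEN, 22, Beta, 32), (DEN, 22, Beta, 8), (LA, 22, Zephyr, 28), (LA, 22, Zephyr, 32), (LA, 22, Zephyr, 8), (LA, 34, Alpha, 19), (LA, 34, Alpha, 27), (LA, 34, Alpha, 31), (LA, 34, Alpha, 32), (LA, 34, Alpha, 6), (SEA, 37, Gamma, 21)}.
Selection city ≠ SEA: {(ATL, 22, Argo, 28), (ATL, 22, Argo, 32), (ATL, 22, Argo, 8), (CHI, 22, Beta, 28), (CHI, 22, Beta, 32), (CHI, 22, Beta, 8), (DEN, 22, Beta, 28), (DEN, 22, Beta, 32), (DEN, 22, Beta, 8), (LA, 22, Zephyr, 28), (LA, 22, Zephyr, 32), (LA, 22, Zephyr, 8), (LA, 34, Alpha, 19), (LA, 34, Alpha, 27), (LA, 34, Alpha, 31), (LA, 34, Alpha, 32), (LA, 34, Alpha, 6)}
Selection sid ≥ pid: {(ATL, 22, Argo, 28), (ATL, 22, Argo, 32), (CHI, 22, Beta, 28), (CHI, 22, Beta, 32), (DEN, 22, Beta, 28), (DEN, 22, Beta, 32), (LA, 22, Zephyr, 28), (LA, 22, Zephyr, 32)}
Keep only column(s) sid, city, pid: {(28, ATL, 22), (28, CHI, 22), (28, DEN, 22), (28, LA, 22), (32, ATL, 22), (32, CHI, 22), (32, DEN, 22), (32, LA, 22)}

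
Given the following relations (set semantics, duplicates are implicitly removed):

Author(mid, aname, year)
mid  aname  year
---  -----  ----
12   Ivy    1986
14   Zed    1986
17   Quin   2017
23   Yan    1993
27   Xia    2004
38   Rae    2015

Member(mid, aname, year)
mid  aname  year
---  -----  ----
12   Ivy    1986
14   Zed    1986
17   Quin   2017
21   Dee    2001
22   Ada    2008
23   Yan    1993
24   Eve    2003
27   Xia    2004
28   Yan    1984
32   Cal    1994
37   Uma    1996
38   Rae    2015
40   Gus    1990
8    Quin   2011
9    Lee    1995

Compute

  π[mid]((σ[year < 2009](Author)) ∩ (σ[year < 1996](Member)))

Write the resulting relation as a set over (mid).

Filtering on year < 2009 leaves {(12, Ivy, 1986), (14, Zed, 1986), (23, Yan, 1993), (27, Xia, 2004)}.
Filtering on year < 1996 leaves {(12, Ivy, 1986), (14, Zed, 1986), (23, Yan, 1993), (28, Yan, 1984), (32, Cal, 1994), (40, Gus, 1990), (9, Lee, 1995)}.
Intersection: {(12, Ivy, 1986), (14, Zed, 1986), (23, Yan, 1993), (27, Xia, 2004)} with {(12, Ivy, 1986), (14, Zed, 1986), (23, Yan, 1993), (28, Yan, 1984), (32, Cal, 1994), (40, Gus, 1990), (9, Lee, 1995)} → {(12, Ivy, 1986), (14, Zed, 1986), (23, Yan, 1993)}
Keep only column(s) mid: {12, 14, 23}

{12, 14, 23}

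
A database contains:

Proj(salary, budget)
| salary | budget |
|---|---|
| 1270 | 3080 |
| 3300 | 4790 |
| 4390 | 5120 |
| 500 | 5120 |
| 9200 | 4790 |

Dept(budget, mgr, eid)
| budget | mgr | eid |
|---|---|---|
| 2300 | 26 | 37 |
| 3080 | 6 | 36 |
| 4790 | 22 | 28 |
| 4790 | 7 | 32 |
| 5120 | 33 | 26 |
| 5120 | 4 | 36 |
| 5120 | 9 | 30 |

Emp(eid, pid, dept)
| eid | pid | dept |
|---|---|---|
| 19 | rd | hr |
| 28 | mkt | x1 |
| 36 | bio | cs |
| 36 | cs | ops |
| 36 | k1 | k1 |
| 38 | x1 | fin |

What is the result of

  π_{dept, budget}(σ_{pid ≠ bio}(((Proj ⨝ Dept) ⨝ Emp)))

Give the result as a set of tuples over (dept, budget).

{(k1, 3080), (k1, 5120), (ops, 3080), (ops, 5120), (x1, 4790)}

Natural join on budget: {(1270, 3080, 6, 36), (3300, 4790, 22, 28), (3300, 4790, 7, 32), (4390, 5120, 33, 26), (4390, 5120, 4, 36), (4390, 5120, 9, 30), (500, 5120, 33, 26), (500, 5120, 4, 36), (500, 5120, 9, 30), (9200, 4790, 22, 28), (9200, 4790, 7, 32)}
Natural join on eid: {(1270, 3080, 6, 36, bio, cs), (1270, 3080, 6, 36, cs, ops), (1270, 3080, 6, 36, k1, k1), (3300, 4790, 22, 28, mkt, x1), (4390, 5120, 4, 36, bio, cs), (4390, 5120, 4, 36, cs, ops), (4390, 5120, 4, 36, k1, k1), (500, 5120, 4, 36, bio, cs), (500, 5120, 4, 36, cs, ops), (500, 5120, 4, 36, k1, k1), (9200, 4790, 22, 28, mkt, x1)}
Selection pid ≠ bio: {(1270, 3080, 6, 36, cs, ops), (1270, 3080, 6, 36, k1, k1), (3300, 4790, 22, 28, mkt, x1), (4390, 5120, 4, 36, cs, ops), (4390, 5120, 4, 36, k1, k1), (500, 5120, 4, 36, cs, ops), (500, 5120, 4, 36, k1, k1), (9200, 4790, 22, 28, mkt, x1)}
π[dept, budget]: project onto (dept, budget) (3 duplicate(s) eliminated) → {(k1, 3080), (k1, 5120), (ops, 3080), (ops, 5120), (x1, 4790)}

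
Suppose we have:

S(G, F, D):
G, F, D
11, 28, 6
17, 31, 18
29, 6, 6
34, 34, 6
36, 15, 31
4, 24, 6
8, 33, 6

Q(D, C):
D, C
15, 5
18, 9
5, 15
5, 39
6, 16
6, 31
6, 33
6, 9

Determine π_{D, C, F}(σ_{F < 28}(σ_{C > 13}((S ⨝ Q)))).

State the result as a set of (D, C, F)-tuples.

Natural join on D: {(11, 28, 6, 16), (11, 28, 6, 31), (11, 28, 6, 33), (11, 28, 6, 9), (17, 31, 18, 9), (29, 6, 6, 16), (29, 6, 6, 31), (29, 6, 6, 33), (29, 6, 6, 9), (34, 34, 6, 16), (34, 34, 6, 31), (34, 34, 6, 33), (34, 34, 6, 9), (4, 24, 6, 16), (4, 24, 6, 31), (4, 24, 6, 33), (4, 24, 6, 9), (8, 33, 6, 16), (8, 33, 6, 31), (8, 33, 6, 33), (8, 33, 6, 9)}
Selection C > 13: {(11, 28, 6, 16), (11, 28, 6, 31), (11, 28, 6, 33), (29, 6, 6, 16), (29, 6, 6, 31), (29, 6, 6, 33), (34, 34, 6, 16), (34, 34, 6, 31), (34, 34, 6, 33), (4, 24, 6, 16), (4, 24, 6, 31), (4, 24, 6, 33), (8, 33, 6, 16), (8, 33, 6, 31), (8, 33, 6, 33)}
Selection F < 28: {(29, 6, 6, 16), (29, 6, 6, 31), (29, 6, 6, 33), (4, 24, 6, 16), (4, 24, 6, 31), (4, 24, 6, 33)}
π_{D, C, F} gives {(6, 16, 24), (6, 16, 6), (6, 31, 24), (6, 31, 6), (6, 33, 24), (6, 33, 6)}.

{(6, 16, 24), (6, 16, 6), (6, 31, 24), (6, 31, 6), (6, 33, 24), (6, 33, 6)}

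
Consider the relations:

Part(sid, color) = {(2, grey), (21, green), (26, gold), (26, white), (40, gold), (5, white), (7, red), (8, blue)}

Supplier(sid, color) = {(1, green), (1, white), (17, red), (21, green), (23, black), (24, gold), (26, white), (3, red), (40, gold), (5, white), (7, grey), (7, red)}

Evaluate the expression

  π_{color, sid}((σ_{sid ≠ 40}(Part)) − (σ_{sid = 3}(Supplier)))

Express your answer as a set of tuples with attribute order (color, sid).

{(blue, 8), (gold, 26), (green, 21), (grey, 2), (red, 7), (white, 26), (white, 5)}

Selection sid ≠ 40: {(2, grey), (21, green), (26, gold), (26, white), (5, white), (7, red), (8, blue)}
Selection sid = 3: {(3, red)}
Taking the difference: {(2, grey), (21, green), (26, gold), (26, white), (5, white), (7, red), (8, blue)}
Keep only column(s) color, sid: {(blue, 8), (gold, 26), (green, 21), (grey, 2), (red, 7), (white, 26), (white, 5)}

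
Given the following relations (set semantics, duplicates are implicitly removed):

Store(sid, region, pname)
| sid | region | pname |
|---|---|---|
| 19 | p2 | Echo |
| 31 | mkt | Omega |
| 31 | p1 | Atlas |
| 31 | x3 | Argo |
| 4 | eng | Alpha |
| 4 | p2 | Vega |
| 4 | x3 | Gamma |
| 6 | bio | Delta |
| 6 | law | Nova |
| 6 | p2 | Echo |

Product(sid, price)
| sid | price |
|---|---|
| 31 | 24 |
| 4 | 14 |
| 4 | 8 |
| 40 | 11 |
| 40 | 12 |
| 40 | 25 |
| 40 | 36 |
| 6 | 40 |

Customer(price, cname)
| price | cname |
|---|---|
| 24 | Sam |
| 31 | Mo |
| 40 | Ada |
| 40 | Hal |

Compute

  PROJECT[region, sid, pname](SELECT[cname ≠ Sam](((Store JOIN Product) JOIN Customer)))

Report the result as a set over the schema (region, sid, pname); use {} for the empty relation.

{(bio, 6, Delta), (law, 6, Nova), (p2, 6, Echo)}

Natural join on sid: {(31, mkt, Omega, 24), (31, p1, Atlas, 24), (31, x3, Argo, 24), (4, eng, Alpha, 14), (4, eng, Alpha, 8), (4, p2, Vega, 14), (4, p2, Vega, 8), (4, x3, Gamma, 14), (4, x3, Gamma, 8), (6, bio, Delta, 40), (6, law, Nova, 40), (6, p2, Echo, 40)}
Natural join on price: {(31, mkt, Omega, 24, Sam), (31, p1, Atlas, 24, Sam), (31, x3, Argo, 24, Sam), (6, bio, Delta, 40, Ada), (6, bio, Delta, 40, Hal), (6, law, Nova, 40, Ada), (6, law, Nova, 40, Hal), (6, p2, Echo, 40, Ada), (6, p2, Echo, 40, Hal)}
σ[cname ≠ Sam]: keep tuples satisfying cname ≠ Sam → {(6, bio, Delta, 40, Ada), (6, bio, Delta, 40, Hal), (6, law, Nova, 40, Ada), (6, law, Nova, 40, Hal), (6, p2, Echo, 40, Ada), (6, p2, Echo, 40, Hal)}
π_{region, sid, pname} gives {(bio, 6, Delta), (law, 6, Nova), (p2, 6, Echo)} (3 duplicate(s) eliminated).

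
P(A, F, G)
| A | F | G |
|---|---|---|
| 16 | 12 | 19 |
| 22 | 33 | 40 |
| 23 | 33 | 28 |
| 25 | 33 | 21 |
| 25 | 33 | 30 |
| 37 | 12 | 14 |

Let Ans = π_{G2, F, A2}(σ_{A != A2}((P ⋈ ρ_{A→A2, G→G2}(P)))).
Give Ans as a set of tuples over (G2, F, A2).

{(14, 12, 37), (19, 12, 16), (21, 33, 25), (28, 33, 23), (30, 33, 25), (40, 33, 22)}

ρ[A→A2, G→G2]: schema becomes (A2, F, G2); tuples unchanged.
Natural join on F: {(16, 12, 19, 16, 19), (16, 12, 19, 37, 14), (22, 33, 40, 22, 40), (22, 33, 40, 23, 28), (22, 33, 40, 25, 21), (22, 33, 40, 25, 30), (23, 33, 28, 22, 40), (23, 33, 28, 23, 28), (23, 33, 28, 25, 21), (23, 33, 28, 25, 30), (25, 33, 21, 22, 40), (25, 33, 21, 23, 28), (25, 33, 21, 25, 21), (25, 33, 21, 25, 30), (25, 33, 30, 22, 40), (25, 33, 30, 23, 28), (25, 33, 30, 25, 21), (25, 33, 30, 25, 30), (37, 12, 14, 16, 19), (37, 12, 14, 37, 14)}
Filtering on A != A2 leaves {(16, 12, 19, 37, 14), (22, 33, 40, 23, 28), (22, 33, 40, 25, 21), (22, 33, 40, 25, 30), (23, 33, 28, 22, 40), (23, 33, 28, 25, 21), (23, 33, 28, 25, 30), (25, 33, 21, 22, 40), (25, 33, 21, 23, 28), (25, 33, 30, 22, 40), (25, 33, 30, 23, 28), (37, 12, 14, 16, 19)}.
π[G2, F, A2]: project onto (G2, F, A2) (6 duplicate(s) eliminated) → {(14, 12, 37), (19, 12, 16), (21, 33, 25), (28, 33, 23), (30, 33, 25), (40, 33, 22)}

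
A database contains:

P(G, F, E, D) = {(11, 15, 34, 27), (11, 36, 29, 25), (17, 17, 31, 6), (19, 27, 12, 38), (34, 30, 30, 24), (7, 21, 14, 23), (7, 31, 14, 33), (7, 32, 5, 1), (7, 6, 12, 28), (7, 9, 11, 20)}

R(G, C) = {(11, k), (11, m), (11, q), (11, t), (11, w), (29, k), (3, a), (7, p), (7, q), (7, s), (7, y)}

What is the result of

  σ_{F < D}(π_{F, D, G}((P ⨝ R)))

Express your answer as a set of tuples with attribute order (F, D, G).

P ⋈ R (natural join on G): {(11, 15, 34, 27, k), (11, 15, 34, 27, m), (11, 15, 34, 27, q), (11, 15, 34, 27, t), (11, 15, 34, 27, w), (11, 36, 29, 25, k), (11, 36, 29, 25, m), (11, 36, 29, 25, q), (11, 36, 29, 25, t), (11, 36, 29, 25, w), (7, 21, 14, 23, p), (7, 21, 14, 23, q), (7, 21, 14, 23, s), (7, 21, 14, 23, y), (7, 31, 14, 33, p), (7, 31, 14, 33, q), (7, 31, 14, 33, s), (7, 31, 14, 33, y), (7, 32, 5, 1, p), (7, 32, 5, 1, q), (7, 32, 5, 1, s), (7, 32, 5, 1, y), (7, 6, 12, 28, p), (7, 6, 12, 28, q), (7, 6, 12, 28, s), (7, 6, 12, 28, y), (7, 9, 11, 20, p), (7, 9, 11, 20, q), (7, 9, 11, 20, s), (7, 9, 11, 20, y)}
Projecting to F, D, G (23 duplicate(s) eliminated): {(15, 27, 11), (21, 23, 7), (31, 33, 7), (32, 1, 7), (36, 25, 11), (6, 28, 7), (9, 20, 7)}
Selection F < D: {(15, 27, 11), (21, 23, 7), (31, 33, 7), (6, 28, 7), (9, 20, 7)}

{(15, 27, 11), (21, 23, 7), (31, 33, 7), (6, 28, 7), (9, 20, 7)}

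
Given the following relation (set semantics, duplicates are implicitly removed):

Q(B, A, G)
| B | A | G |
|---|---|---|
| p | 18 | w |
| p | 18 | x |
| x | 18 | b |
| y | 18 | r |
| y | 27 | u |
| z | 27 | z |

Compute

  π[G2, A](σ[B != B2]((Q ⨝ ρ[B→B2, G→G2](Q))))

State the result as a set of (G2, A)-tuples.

{(b, 18), (r, 18), (u, 27), (w, 18), (x, 18), (z, 27)}

ρ[B→B2, G→G2]: schema becomes (B2, A, G2); tuples unchanged.
Joining Q and ρ[B→B2, G→G2](Q) on A yields {(p, 18, w, p, w), (p, 18, w, p, x), (p, 18, w, x, b), (p, 18, w, y, r), (p, 18, x, p, w), (p, 18, x, p, x), (p, 18, x, x, b), (p, 18, x, y, r), (x, 18, b, p, w), (x, 18, b, p, x), (x, 18, b, x, b), (x, 18, b, y, r), (y, 18, r, p, w), (y, 18, r, p, x), (y, 18, r, x, b), (y, 18, r, y, r), (y, 27, u, y, u), (y, 27, u, z, z), (z, 27, z, y, u), (z, 27, z, z, z)}.
Filtering on B != B2 leaves {(p, 18, w, x, b), (p, 18, w, y, r), (p, 18, x, x, b), (p, 18, x, y, r), (x, 18, b, p, w), (x, 18, b, p, x), (x, 18, b, y, r), (y, 18, r, p, w), (y, 18, r, p, x), (y, 18, r, x, b), (y, 27, u, z, z), (z, 27, z, y, u)}.
π_{G2, A} gives {(b, 18), (r, 18), (u, 27), (w, 18), (x, 18), (z, 27)} (6 duplicate(s) eliminated).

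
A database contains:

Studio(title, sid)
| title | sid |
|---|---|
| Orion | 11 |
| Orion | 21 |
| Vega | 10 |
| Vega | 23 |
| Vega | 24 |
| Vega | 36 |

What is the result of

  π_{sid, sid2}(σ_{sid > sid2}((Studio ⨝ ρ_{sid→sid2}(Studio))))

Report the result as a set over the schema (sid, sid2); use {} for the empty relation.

{(21, 11), (23, 10), (24, 10), (24, 23), (36, 10), (36, 23), (36, 24)}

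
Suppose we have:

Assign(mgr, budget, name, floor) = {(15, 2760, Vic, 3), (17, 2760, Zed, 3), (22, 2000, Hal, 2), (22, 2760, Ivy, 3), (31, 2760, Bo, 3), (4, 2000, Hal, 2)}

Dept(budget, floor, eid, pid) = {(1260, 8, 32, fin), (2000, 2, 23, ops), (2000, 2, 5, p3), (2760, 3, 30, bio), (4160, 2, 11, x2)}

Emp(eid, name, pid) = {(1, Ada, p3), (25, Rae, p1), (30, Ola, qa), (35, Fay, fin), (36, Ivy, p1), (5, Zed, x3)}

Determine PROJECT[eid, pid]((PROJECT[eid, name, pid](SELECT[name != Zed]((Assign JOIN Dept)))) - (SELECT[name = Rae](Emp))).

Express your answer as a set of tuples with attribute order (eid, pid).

{(23, ops), (30, bio), (5, p3)}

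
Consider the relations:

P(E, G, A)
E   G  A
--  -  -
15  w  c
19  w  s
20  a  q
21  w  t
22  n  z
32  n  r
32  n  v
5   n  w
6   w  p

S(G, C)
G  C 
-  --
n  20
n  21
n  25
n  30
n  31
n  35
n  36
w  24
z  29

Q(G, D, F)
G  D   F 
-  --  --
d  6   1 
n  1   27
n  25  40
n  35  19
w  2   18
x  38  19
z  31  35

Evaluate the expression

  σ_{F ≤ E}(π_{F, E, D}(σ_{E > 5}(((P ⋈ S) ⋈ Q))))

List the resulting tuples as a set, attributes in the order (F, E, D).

{(18, 19, 2), (18, 21, 2), (19, 22, 35), (19, 32, 35), (27, 32, 1)}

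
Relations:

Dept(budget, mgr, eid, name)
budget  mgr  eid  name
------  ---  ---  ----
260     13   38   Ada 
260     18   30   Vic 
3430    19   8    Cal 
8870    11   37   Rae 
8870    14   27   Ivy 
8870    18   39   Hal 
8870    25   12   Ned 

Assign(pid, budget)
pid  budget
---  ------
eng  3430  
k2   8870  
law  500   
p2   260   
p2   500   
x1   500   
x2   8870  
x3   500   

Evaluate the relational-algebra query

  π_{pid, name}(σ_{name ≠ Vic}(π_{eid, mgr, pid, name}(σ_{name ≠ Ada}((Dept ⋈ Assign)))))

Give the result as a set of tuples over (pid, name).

{(eng, Cal), (k2, Hal), (k2, Ivy), (k2, Ned), (k2, Rae), (x2, Hal), (x2, Ivy), (x2, Ned), (x2, Rae)}

Natural join on budget: {(260, 13, 38, Ada, p2), (260, 18, 30, Vic, p2), (3430, 19, 8, Cal, eng), (8870, 11, 37, Rae, k2), (8870, 11, 37, Rae, x2), (8870, 14, 27, Ivy, k2), (8870, 14, 27, Ivy, x2), (8870, 18, 39, Hal, k2), (8870, 18, 39, Hal, x2), (8870, 25, 12, Ned, k2), (8870, 25, 12, Ned, x2)}
σ[name ≠ Ada]: keep tuples satisfying name ≠ Ada → {(260, 18, 30, Vic, p2), (3430, 19, 8, Cal, eng), (8870, 11, 37, Rae, k2), (8870, 11, 37, Rae, x2), (8870, 14, 27, Ivy, k2), (8870, 14, 27, Ivy, x2), (8870, 18, 39, Hal, k2), (8870, 18, 39, Hal, x2), (8870, 25, 12, Ned, k2), (8870, 25, 12, Ned, x2)}
Projecting to eid, mgr, pid, name: {(12, 25, k2, Ned), (12, 25, x2, Ned), (27, 14, k2, Ivy), (27, 14, x2, Ivy), (30, 18, p2, Vic), (37, 11, k2, Rae), (37, 11, x2, Rae), (39, 18, k2, Hal), (39, 18, x2, Hal), (8, 19, eng, Cal)}
σ[name ≠ Vic]: keep tuples satisfying name ≠ Vic → {(12, 25, k2, Ned), (12, 25, x2, Ned), (27, 14, k2, Ivy), (27, 14, x2, Ivy), (37, 11, k2, Rae), (37, 11, x2, Rae), (39, 18, k2, Hal), (39, 18, x2, Hal), (8, 19, eng, Cal)}
Projecting to pid, name: {(eng, Cal), (k2, Hal), (k2, Ivy), (k2, Ned), (k2, Rae), (x2, Hal), (x2, Ivy), (x2, Ned), (x2, Rae)}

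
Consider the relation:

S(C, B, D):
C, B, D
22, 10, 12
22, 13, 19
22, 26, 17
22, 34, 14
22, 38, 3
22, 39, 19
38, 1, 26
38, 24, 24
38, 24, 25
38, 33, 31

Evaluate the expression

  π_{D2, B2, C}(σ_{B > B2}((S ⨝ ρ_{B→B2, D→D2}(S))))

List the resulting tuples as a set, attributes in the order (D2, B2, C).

{(12, 10, 22), (14, 34, 22), (17, 26, 22), (19, 13, 22), (24, 24, 38), (25, 24, 38), (26, 1, 38), (3, 38, 22)}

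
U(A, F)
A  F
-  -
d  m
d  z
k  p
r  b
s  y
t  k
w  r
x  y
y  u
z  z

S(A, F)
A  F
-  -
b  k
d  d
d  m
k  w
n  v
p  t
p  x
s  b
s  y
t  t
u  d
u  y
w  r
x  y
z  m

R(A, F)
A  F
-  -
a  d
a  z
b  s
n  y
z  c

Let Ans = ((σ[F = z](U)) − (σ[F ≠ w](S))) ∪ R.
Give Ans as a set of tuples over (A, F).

{(a, d), (a, z), (b, s), (d, z), (n, y), (z, c), (z, z)}

Filtering on F = z leaves {(d, z), (z, z)}.
Filtering on F ≠ w leaves {(b, k), (d, d), (d, m), (n, v), (p, t), (p, x), (s, b), (s, y), (t, t), (u, d), (u, y), (w, r), (x, y), (z, m)}.
Taking the difference: {(d, z), (z, z)}
Taking the union: {(a, d), (a, z), (b, s), (d, z), (n, y), (z, c), (z, z)}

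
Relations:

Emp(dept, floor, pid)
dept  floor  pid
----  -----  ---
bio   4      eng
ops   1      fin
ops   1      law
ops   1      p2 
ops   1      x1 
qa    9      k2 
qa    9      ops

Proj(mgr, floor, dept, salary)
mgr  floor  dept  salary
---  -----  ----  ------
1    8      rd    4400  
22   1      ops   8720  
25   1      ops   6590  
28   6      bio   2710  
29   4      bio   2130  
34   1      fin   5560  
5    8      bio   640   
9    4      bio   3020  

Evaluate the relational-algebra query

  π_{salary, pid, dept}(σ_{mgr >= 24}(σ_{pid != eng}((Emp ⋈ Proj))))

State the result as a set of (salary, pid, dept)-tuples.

{(6590, fin, ops), (6590, law, ops), (6590, p2, ops), (6590, x1, ops)}

Joining Emp and Proj on dept, floor yields {(bio, 4, eng, 29, 2130), (bio, 4, eng, 9, 3020), (ops, 1, fin, 22, 8720), (ops, 1, fin, 25, 6590), (ops, 1, law, 22, 8720), (ops, 1, law, 25, 6590), (ops, 1, p2, 22, 8720), (ops, 1, p2, 25, 6590), (ops, 1, x1, 22, 8720), (ops, 1, x1, 25, 6590)}.
Selection pid != eng: {(ops, 1, fin, 22, 8720), (ops, 1, fin, 25, 6590), (ops, 1, law, 22, 8720), (ops, 1, law, 25, 6590), (ops, 1, p2, 22, 8720), (ops, 1, p2, 25, 6590), (ops, 1, x1, 22, 8720), (ops, 1, x1, 25, 6590)}
Selection mgr >= 24: {(ops, 1, fin, 25, 6590), (ops, 1, law, 25, 6590), (ops, 1, p2, 25, 6590), (ops, 1, x1, 25, 6590)}
Projecting to salary, pid, dept: {(6590, fin, ops), (6590, law, ops), (6590, p2, ops), (6590, x1, ops)}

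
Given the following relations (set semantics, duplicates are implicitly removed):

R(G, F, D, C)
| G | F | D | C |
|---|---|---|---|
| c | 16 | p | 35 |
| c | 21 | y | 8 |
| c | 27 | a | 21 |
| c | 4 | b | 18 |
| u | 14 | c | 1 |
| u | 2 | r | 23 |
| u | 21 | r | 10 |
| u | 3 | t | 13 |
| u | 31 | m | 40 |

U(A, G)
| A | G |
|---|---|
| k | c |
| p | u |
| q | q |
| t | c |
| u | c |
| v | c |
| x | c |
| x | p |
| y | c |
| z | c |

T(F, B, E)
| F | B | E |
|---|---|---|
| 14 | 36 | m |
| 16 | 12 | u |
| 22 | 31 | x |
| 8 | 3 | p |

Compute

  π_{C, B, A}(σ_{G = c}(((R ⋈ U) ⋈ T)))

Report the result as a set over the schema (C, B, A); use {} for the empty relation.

{(35, 12, k), (35, 12, t), (35, 12, u), (35, 12, v), (35, 12, x), (35, 12, y), (35, 12, z)}

R ⋈ U (natural join on G): {(c, 16, p, 35, k), (c, 16, p, 35, t), (c, 16, p, 35, u), (c, 16, p, 35, v), (c, 16, p, 35, x), (c, 16, p, 35, y), (c, 16, p, 35, z), (c, 21, y, 8, k), (c, 21, y, 8, t), (c, 21, y, 8, u), (c, 21, y, 8, v), (c, 21, y, 8, x), (c, 21, y, 8, y), (c, 21, y, 8, z), (c, 27, a, 21, k), (c, 27, a, 21, t), (c, 27, a, 21, u), (c, 27, a, 21, v), (c, 27, a, 21, x), (c, 27, a, 21, y), (c, 27, a, 21, z), (c, 4, b, 18, k), (c, 4, b, 18, t), (c, 4, b, 18, u), (c, 4, b, 18, v), (c, 4, b, 18, x), (c, 4, b, 18, y), (c, 4, b, 18, z), (u, 14, c, 1, p), (u, 2, r, 23, p), (u, 21, r, 10, p), (u, 3, t, 13, p), (u, 31, m, 40, p)}
(R ⋈ U) ⋈ T (natural join on F): {(c, 16, p, 35, k, 12, u), (c, 16, p, 35, t, 12, u), (c, 16, p, 35, u, 12, u), (c, 16, p, 35, v, 12, u), (c, 16, p, 35, x, 12, u), (c, 16, p, 35, y, 12, u), (c, 16, p, 35, z, 12, u), (u, 14, c, 1, p, 36, m)}
Selection G = c: {(c, 16, p, 35, k, 12, u), (c, 16, p, 35, t, 12, u), (c, 16, p, 35, u, 12, u), (c, 16, p, 35, v, 12, u), (c, 16, p, 35, x, 12, u), (c, 16, p, 35, y, 12, u), (c, 16, p, 35, z, 12, u)}
Projecting to C, B, A: {(35, 12, k), (35, 12, t), (35, 12, u), (35, 12, v), (35, 12, x), (35, 12, y), (35, 12, z)}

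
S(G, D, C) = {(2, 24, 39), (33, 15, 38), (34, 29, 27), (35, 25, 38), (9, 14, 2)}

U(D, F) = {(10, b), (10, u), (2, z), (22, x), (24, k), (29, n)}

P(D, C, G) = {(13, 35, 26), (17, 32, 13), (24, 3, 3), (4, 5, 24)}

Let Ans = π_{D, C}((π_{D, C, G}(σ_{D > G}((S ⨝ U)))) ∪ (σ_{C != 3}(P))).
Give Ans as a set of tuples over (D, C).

Joining S and U on D yields {(2, 24, 39, k), (34, 29, 27, n)}.
Selection D > G: {(2, 24, 39, k)}
π_{D, C, G} gives {(24, 39, 2)}.
Selection C != 3: {(13, 35, 26), (17, 32, 13), (4, 5, 24)}
Set union of the two operands is {(13, 35, 26), (17, 32, 13), (24, 39, 2), (4, 5, 24)}.
π_{D, C} gives {(13, 35), (17, 32), (24, 39), (4, 5)}.

{(13, 35), (17, 32), (24, 39), (4, 5)}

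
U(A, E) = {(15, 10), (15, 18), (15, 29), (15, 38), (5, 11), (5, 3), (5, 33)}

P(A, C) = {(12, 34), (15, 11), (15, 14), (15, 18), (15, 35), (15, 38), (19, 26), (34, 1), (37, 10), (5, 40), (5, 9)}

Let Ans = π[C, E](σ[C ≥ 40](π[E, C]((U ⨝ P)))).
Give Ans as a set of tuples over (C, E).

{(40, 11), (40, 3), (40, 33)}

Natural join on A: {(15, 10, 11), (15, 10, 14), (15, 10, 18), (15, 10, 35), (15, 10, 38), (15, 18, 11), (15, 18, 14), (15, 18, 18), (15, 18, 35), (15, 18, 38), (15, 29, 11), (15, 29, 14), (15, 29, 18), (15, 29, 35), (15, 29, 38), (15, 38, 11), (15, 38, 14), (15, 38, 18), (15, 38, 35), (15, 38, 38), (5, 11, 40), (5, 11, 9), (5, 3, 40), (5, 3, 9), (5, 33, 40), (5, 33, 9)}
Keep only column(s) E, C: {(10, 11), (10, 14), (10, 18), (10, 35), (10, 38), (11, 40), (11, 9), (18, 11), (18, 14), (18, 18), (18, 35), (18, 38), (29, 11), (29, 14), (29, 18), (29, 35), (29, 38), (3, 40), (3, 9), (33, 40), (33, 9), (38, 11), (38, 14), (38, 18), (38, 35), (38, 38)}
σ[C ≥ 40]: keep tuples satisfying C ≥ 40 → {(11, 40), (3, 40), (33, 40)}
Keep only column(s) C, E: {(40, 11), (40, 3), (40, 33)}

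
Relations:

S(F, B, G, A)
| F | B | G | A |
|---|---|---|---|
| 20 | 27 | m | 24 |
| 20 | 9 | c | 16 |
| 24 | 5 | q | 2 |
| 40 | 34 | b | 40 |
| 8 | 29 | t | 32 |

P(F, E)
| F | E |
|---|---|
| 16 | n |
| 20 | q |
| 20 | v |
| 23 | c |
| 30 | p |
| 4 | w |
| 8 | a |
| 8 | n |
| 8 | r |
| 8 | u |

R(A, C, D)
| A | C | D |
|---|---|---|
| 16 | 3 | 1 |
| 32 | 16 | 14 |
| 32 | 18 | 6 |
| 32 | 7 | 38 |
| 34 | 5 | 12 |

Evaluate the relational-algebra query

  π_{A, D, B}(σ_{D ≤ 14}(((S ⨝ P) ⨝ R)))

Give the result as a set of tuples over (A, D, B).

S ⋈ P (natural join on F): {(20, 27, m, 24, q), (20, 27, m, 24, v), (20, 9, c, 16, q), (20, 9, c, 16, v), (8, 29, t, 32, a), (8, 29, t, 32, n), (8, 29, t, 32, r), (8, 29, t, 32, u)}
(S ⨝ P) ⋈ R (natural join on A): {(20, 9, c, 16, q, 3, 1), (20, 9, c, 16, v, 3, 1), (8, 29, t, 32, a, 16, 14), (8, 29, t, 32, a, 18, 6), (8, 29, t, 32, a, 7, 38), (8, 29, t, 32, n, 16, 14), (8, 29, t, 32, n, 18, 6), (8, 29, t, 32, n, 7, 38), (8, 29, t, 32, r, 16, 14), (8, 29, t, 32, r, 18, 6), (8, 29, t, 32, r, 7, 38), (8, 29, t, 32, u, 16, 14), (8, 29, t, 32, u, 18, 6), (8, 29, t, 32, u, 7, 38)}
Selection D ≤ 14: {(20, 9, c, 16, q, 3, 1), (20, 9, c, 16, v, 3, 1), (8, 29, t, 32, a, 16, 14), (8, 29, t, 32, a, 18, 6), (8, 29, t, 32, n, 16, 14), (8, 29, t, 32, n, 18, 6), (8, 29, t, 32, r, 16, 14), (8, 29, t, 32, r, 18, 6), (8, 29, t, 32, u, 16, 14), (8, 29, t, 32, u, 18, 6)}
π[A, D, B]: project onto (A, D, B) (7 duplicate(s) eliminated) → {(16, 1, 9), (32, 14, 29), (32, 6, 29)}

{(16, 1, 9), (32, 14, 29), (32, 6, 29)}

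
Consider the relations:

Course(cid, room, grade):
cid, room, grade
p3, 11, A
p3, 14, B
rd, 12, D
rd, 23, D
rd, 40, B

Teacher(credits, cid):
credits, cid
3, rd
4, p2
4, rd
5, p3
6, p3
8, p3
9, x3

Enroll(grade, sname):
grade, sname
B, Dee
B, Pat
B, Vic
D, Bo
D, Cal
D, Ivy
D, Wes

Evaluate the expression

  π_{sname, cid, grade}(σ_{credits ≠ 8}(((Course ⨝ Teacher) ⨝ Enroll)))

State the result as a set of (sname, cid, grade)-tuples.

{(Bo, rd, D), (Cal, rd, D), (Dee, p3, B), (Dee, rd, B), (Ivy, rd, D), (Pat, p3, B), (Pat, rd, B), (Vic, p3, B), (Vic, rd, B), (Wes, rd, D)}

Natural join on cid: {(p3, 11, A, 5), (p3, 11, A, 6), (p3, 11, A, 8), (p3, 14, B, 5), (p3, 14, B, 6), (p3, 14, B, 8), (rd, 12, D, 3), (rd, 12, D, 4), (rd, 23, D, 3), (rd, 23, D, 4), (rd, 40, B, 3), (rd, 40, B, 4)}
Natural join on grade: {(p3, 14, B, 5, Dee), (p3, 14, B, 5, Pat), (p3, 14, B, 5, Vic), (p3, 14, B, 6, Dee), (p3, 14, B, 6, Pat), (p3, 14, B, 6, Vic), (p3, 14, B, 8, Dee), (p3, 14, B, 8, Pat), (p3, 14, B, 8, Vic), (rd, 12, D, 3, Bo), (rd, 12, D, 3, Cal), (rd, 12, D, 3, Ivy), (rd, 12, D, 3, Wes), (rd, 12, D, 4, Bo), (rd, 12, D, 4, Cal), (rd, 12, D, 4, Ivy), (rd, 12, D, 4, Wes), (rd, 23, D, 3, Bo), (rd, 23, D, 3, Cal), (rd, 23, D, 3, Ivy), (rd, 23, D, 3, Wes), (rd, 23, D, 4, Bo), (rd, 23, D, 4, Cal), (rd, 23, D, 4, Ivy), (rd, 23, D, 4, Wes), (rd, 40, B, 3, Dee), (rd, 40, B, 3, Pat), (rd, 40, B, 3, Vic), (rd, 40, B, 4, Dee), (rd, 40, B, 4, Pat), (rd, 40, B, 4, Vic)}
σ[credits ≠ 8]: keep tuples satisfying credits ≠ 8 → {(p3, 14, B, 5, Dee), (p3, 14, B, 5, Pat), (p3, 14, B, 5, Vic), (p3, 14, B, 6, Dee), (p3, 14, B, 6, Pat), (p3, 14, B, 6, Vic), (rd, 12, D, 3, Bo), (rd, 12, D, 3, Cal), (rd, 12, D, 3, Ivy), (rd, 12, D, 3, Wes), (rd, 12, D, 4, Bo), (rd, 12, D, 4, Cal), (rd, 12, D, 4, Ivy), (rd, 12, D, 4, Wes), (rd, 23, D, 3, Bo), (rd, 23, D, 3, Cal), (rd, 23, D, 3, Ivy), (rd, 23, D, 3, Wes), (rd, 23, D, 4, Bo), (rd, 23, D, 4, Cal), (rd, 23, D, 4, Ivy), (rd, 23, D, 4, Wes), (rd, 40, B, 3, Dee), (rd, 40, B, 3, Pat), (rd, 40, B, 3, Vic), (rd, 40, B, 4, Dee), (rd, 40, B, 4, Pat), (rd, 40, B, 4, Vic)}
π[sname, cid, grade]: project onto (sname, cid, grade) (18 duplicate(s) eliminated) → {(Bo, rd, D), (Cal, rd, D), (Dee, p3, B), (Dee, rd, B), (Ivy, rd, D), (Pat, p3, B), (Pat, rd, B), (Vic, p3, B), (Vic, rd, B), (Wes, rd, D)}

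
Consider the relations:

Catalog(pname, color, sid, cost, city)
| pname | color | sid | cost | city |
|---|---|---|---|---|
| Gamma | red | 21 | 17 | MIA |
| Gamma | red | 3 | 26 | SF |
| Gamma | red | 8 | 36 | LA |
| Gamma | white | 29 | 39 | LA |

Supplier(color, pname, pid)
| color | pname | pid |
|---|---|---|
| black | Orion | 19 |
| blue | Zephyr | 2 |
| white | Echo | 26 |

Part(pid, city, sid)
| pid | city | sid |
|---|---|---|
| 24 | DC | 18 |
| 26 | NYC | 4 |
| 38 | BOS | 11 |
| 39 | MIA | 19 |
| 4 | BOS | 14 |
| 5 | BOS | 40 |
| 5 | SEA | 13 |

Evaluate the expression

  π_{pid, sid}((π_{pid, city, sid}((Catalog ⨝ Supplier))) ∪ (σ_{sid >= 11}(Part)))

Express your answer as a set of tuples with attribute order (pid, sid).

{(24, 18), (38, 11), (39, 19), (4, 14), (5, 13), (5, 40)}

Catalog ⋈ Supplier (natural join on pname, color): {}
π[pid, city, sid]: project onto (pid, city, sid) → {}
Filtering on sid >= 11 leaves {(24, DC, 18), (38, BOS, 11), (39, MIA, 19), (4, BOS, 14), (5, BOS, 40), (5, SEA, 13)}.
Taking the union: {(24, DC, 18), (38, BOS, 11), (39, MIA, 19), (4, BOS, 14), (5, BOS, 40), (5, SEA, 13)}
π[pid, sid]: project onto (pid, sid) → {(24, 18), (38, 11), (39, 19), (4, 14), (5, 13), (5, 40)}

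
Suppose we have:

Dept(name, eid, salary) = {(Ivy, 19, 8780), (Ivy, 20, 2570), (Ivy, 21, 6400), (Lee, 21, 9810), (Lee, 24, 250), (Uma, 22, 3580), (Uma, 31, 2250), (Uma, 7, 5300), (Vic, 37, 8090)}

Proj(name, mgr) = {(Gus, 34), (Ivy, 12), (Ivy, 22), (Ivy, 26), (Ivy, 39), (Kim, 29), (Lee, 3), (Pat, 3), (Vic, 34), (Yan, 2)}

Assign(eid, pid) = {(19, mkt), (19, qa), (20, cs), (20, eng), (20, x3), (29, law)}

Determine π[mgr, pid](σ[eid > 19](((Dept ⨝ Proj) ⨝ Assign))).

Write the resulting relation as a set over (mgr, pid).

{(12, cs), (12, eng), (12, x3), (22, cs), (22, eng), (22, x3), (26, cs), (26, eng), (26, x3), (39, cs), (39, eng), (39, x3)}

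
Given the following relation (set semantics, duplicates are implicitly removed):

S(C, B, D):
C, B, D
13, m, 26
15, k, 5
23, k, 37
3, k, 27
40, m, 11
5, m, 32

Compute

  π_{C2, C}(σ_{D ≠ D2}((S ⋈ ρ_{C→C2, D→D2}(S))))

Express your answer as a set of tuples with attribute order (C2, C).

{(13, 40), (13, 5), (15, 23), (15, 3), (23, 15), (23, 3), (3, 15), (3, 23), (40, 13), (40, 5), (5, 13), (5, 40)}

ρ[C→C2, D→D2]: schema becomes (C2, B, D2); tuples unchanged.
S ⋈ ρ_{C→C2, D→D2}(S) (natural join on B): {(13, m, 26, 13, 26), (13, m, 26, 40, 11), (13, m, 26, 5, 32), (15, k, 5, 15, 5), (15, k, 5, 23, 37), (15, k, 5, 3, 27), (23, k, 37, 15, 5), (23, k, 37, 23, 37), (23, k, 37, 3, 27), (3, k, 27, 15, 5), (3, k, 27, 23, 37), (3, k, 27, 3, 27), (40, m, 11, 13, 26), (40, m, 11, 40, 11), (40, m, 11, 5, 32), (5, m, 32, 13, 26), (5, m, 32, 40, 11), (5, m, 32, 5, 32)}
σ[D ≠ D2]: keep tuples satisfying D ≠ D2 → {(13, m, 26, 40, 11), (13, m, 26, 5, 32), (15, k, 5, 23, 37), (15, k, 5, 3, 27), (23, k, 37, 15, 5), (23, k, 37, 3, 27), (3, k, 27, 15, 5), (3, k, 27, 23, 37), (40, m, 11, 13, 26), (40, m, 11, 5, 32), (5, m, 32, 13, 26), (5, m, 32, 40, 11)}
π[C2, C]: project onto (C2, C) → {(13, 40), (13, 5), (15, 23), (15, 3), (23, 15), (23, 3), (3, 15), (3, 23), (40, 13), (40, 5), (5, 13), (5, 40)}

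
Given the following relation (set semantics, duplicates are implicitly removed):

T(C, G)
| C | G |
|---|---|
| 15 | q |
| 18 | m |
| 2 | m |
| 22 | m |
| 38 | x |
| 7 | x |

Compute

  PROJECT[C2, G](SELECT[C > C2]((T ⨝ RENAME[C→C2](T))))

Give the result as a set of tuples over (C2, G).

ρ[C→C2]: schema becomes (C2, G); tuples unchanged.
Joining T and RENAME[C→C2](T) on G yields {(15, q, 15), (18, m, 18), (18, m, 2), (18, m, 22), (2, m, 18), (2, m, 2), (2, m, 22), (22, m, 18), (22, m, 2), (22, m, 22), (38, x, 38), (38, x, 7), (7, x, 38), (7, x, 7)}.
Selection C > C2: {(18, m, 2), (22, m, 18), (22, m, 2), (38, x, 7)}
π_{C2, G} gives {(18, m), (2, m), (7, x)} (1 duplicate(s) eliminated).

{(18, m), (2, m), (7, x)}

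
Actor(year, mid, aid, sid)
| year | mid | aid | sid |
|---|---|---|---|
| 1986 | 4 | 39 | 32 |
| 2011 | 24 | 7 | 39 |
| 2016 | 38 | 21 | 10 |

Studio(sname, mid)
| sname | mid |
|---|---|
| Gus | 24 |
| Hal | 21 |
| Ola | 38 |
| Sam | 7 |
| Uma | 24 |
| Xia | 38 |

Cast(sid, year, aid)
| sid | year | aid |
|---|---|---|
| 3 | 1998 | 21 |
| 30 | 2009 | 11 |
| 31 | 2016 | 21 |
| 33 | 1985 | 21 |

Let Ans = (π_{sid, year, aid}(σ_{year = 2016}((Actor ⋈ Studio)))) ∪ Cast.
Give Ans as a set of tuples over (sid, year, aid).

Joining Actor and Studio on mid yields {(2011, 24, 7, 39, Gus), (2011, 24, 7, 39, Uma), (2016, 38, 21, 10, Ola), (2016, 38, 21, 10, Xia)}.
Apply σ_{year = 2016}; surviving tuples: {(2016, 38, 21, 10, Ola), (2016, 38, 21, 10, Xia)}
Projecting to sid, year, aid (1 duplicate(s) eliminated): {(10, 2016, 21)}
Union: {(10, 2016, 21)} with {(3, 1998, 21), (30, 2009, 11), (31, 2016, 21), (33, 1985, 21)} → {(10, 2016, 21), (3, 1998, 21), (30, 2009, 11), (31, 2016, 21), (33, 1985, 21)}

{(10, 2016, 21), (3, 1998, 21), (30, 2009, 11), (31, 2016, 21), (33, 1985, 21)}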